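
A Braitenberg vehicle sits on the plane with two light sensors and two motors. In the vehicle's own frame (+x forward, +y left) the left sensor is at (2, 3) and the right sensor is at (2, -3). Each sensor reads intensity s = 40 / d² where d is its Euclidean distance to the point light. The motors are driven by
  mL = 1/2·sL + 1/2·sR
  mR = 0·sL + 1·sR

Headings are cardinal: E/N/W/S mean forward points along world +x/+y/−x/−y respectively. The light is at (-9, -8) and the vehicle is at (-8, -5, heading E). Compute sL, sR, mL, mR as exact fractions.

8/9 40/9 8/3 40/9

left sensor world pos  = (-6, -2); dL² = 45
right sensor world pos = (-6, -8); dR² = 9
sL = 40/45 = 8/9
sR = 40/9 = 40/9
mL = 1/2·sL + 1/2·sR = 8/3
mR = 0·sL + 1·sR = 40/9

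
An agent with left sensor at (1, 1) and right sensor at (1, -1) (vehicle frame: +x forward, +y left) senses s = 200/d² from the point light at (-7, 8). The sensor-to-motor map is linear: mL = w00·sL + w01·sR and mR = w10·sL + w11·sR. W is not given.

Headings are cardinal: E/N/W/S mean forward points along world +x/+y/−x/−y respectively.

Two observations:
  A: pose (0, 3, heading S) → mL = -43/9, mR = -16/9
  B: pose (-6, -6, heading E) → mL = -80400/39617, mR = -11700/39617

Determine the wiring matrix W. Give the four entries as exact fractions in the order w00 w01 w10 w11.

-1 -1 1/2 -1

obs A: pose=(0,3,S) → sL=2, sR=25/9, mL=-43/9, mR=-16/9
obs B: pose=(-6,-6,E) → sL=200/173, sR=200/229, mL=-80400/39617, mR=-11700/39617
sensor matrix S = [[2, 25/9], [200/173, 200/229]]; det S = -522200/356553
solve [mL_A; mL_B] = S·[w00; w01] and [mR_A; mR_B] = S·[w10; w11]:
  w00 = -1, w01 = -1, w10 = 1/2, w11 = -1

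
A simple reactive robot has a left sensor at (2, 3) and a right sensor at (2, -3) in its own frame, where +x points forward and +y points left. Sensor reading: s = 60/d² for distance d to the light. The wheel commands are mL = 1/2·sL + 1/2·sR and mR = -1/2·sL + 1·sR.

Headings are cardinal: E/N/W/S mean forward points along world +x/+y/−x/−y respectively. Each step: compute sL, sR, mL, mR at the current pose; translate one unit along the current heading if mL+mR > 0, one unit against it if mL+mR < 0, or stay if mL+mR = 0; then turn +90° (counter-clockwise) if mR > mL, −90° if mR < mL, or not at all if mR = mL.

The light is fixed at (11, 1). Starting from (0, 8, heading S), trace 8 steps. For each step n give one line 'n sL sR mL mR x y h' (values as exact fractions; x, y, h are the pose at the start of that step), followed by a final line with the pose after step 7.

n=0: pose=(0,8,S); sL=60/89, sR=60/221; mL=9300/19669, mR=-1290/19669; mL+mR=90/221 → advance +1; mR−mL=-10590/19669 → turn -1·90°
n=1: pose=(0,7,W); sL=30/89, sR=6/25; mL=642/2225, mR=159/2225; mL+mR=9/25 → advance +1; mR−mL=-483/2225 → turn -1·90°
n=2: pose=(-1,7,N); sL=60/289, sR=12/29; mL=2604/8381, mR=2598/8381; mL+mR=18/29 → advance +1; mR−mL=-6/8381 → turn -1·90°
n=3: pose=(-1,8,E); sL=3/10, sR=15/29; mL=237/580, mR=213/580; mL+mR=45/58 → advance +1; mR−mL=-6/145 → turn -1·90°
n=4: pose=(0,8,S); sL=60/89, sR=60/221; mL=9300/19669, mR=-1290/19669; mL+mR=90/221 → advance +1; mR−mL=-10590/19669 → turn -1·90°
n=5: pose=(0,7,W); sL=30/89, sR=6/25; mL=642/2225, mR=159/2225; mL+mR=9/25 → advance +1; mR−mL=-483/2225 → turn -1·90°
n=6: pose=(-1,7,N); sL=60/289, sR=12/29; mL=2604/8381, mR=2598/8381; mL+mR=18/29 → advance +1; mR−mL=-6/8381 → turn -1·90°
n=7: pose=(-1,8,E); sL=3/10, sR=15/29; mL=237/580, mR=213/580; mL+mR=45/58 → advance +1; mR−mL=-6/145 → turn -1·90°

0 60/89 60/221 9300/19669 -1290/19669 0 8 S
1 30/89 6/25 642/2225 159/2225 0 7 W
2 60/289 12/29 2604/8381 2598/8381 -1 7 N
3 3/10 15/29 237/580 213/580 -1 8 E
4 60/89 60/221 9300/19669 -1290/19669 0 8 S
5 30/89 6/25 642/2225 159/2225 0 7 W
6 60/289 12/29 2604/8381 2598/8381 -1 7 N
7 3/10 15/29 237/580 213/580 -1 8 E
final 0 8 S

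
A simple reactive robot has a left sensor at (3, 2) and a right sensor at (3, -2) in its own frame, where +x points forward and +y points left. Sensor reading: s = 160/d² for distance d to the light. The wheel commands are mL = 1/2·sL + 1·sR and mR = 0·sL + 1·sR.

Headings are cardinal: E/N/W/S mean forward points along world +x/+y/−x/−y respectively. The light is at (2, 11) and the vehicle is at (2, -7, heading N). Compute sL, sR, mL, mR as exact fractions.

160/229 160/229 240/229 160/229

left sensor world pos  = (0, -4); dL² = 229
right sensor world pos = (4, -4); dR² = 229
sL = 160/229 = 160/229
sR = 160/229 = 160/229
mL = 1/2·sL + 1·sR = 240/229
mR = 0·sL + 1·sR = 160/229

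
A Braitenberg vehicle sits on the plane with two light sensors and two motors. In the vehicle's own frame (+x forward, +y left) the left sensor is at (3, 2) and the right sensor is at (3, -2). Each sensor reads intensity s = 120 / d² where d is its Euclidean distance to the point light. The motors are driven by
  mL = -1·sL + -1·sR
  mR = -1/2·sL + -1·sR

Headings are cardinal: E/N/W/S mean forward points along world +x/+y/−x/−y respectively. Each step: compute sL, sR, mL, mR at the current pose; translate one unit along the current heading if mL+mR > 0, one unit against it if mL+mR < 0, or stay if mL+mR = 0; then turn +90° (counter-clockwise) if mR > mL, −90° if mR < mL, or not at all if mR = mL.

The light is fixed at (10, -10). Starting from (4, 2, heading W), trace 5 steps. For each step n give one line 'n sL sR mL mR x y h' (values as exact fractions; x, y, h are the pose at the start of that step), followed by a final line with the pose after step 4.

0 120/181 120/277 -54960/50137 -38340/50137 4 2 W
1 4/3 12/13 -88/39 -62/39 5 2 S
2 120/229 24/25 -8496/5725 -6996/5725 5 3 E
3 3/8 15/34 -111/136 -171/272 4 3 N
4 120/181 120/277 -54960/50137 -38340/50137 4 2 W
final 5 2 S

n=0: pose=(4,2,W); sL=120/181, sR=120/277; mL=-54960/50137, mR=-38340/50137; mL+mR=-93300/50137 → advance -1; mR−mL=60/181 → turn +1·90°
n=1: pose=(5,2,S); sL=4/3, sR=12/13; mL=-88/39, mR=-62/39; mL+mR=-50/13 → advance -1; mR−mL=2/3 → turn +1·90°
n=2: pose=(5,3,E); sL=120/229, sR=24/25; mL=-8496/5725, mR=-6996/5725; mL+mR=-15492/5725 → advance -1; mR−mL=60/229 → turn +1·90°
n=3: pose=(4,3,N); sL=3/8, sR=15/34; mL=-111/136, mR=-171/272; mL+mR=-393/272 → advance -1; mR−mL=3/16 → turn +1·90°
n=4: pose=(4,2,W); sL=120/181, sR=120/277; mL=-54960/50137, mR=-38340/50137; mL+mR=-93300/50137 → advance -1; mR−mL=60/181 → turn +1·90°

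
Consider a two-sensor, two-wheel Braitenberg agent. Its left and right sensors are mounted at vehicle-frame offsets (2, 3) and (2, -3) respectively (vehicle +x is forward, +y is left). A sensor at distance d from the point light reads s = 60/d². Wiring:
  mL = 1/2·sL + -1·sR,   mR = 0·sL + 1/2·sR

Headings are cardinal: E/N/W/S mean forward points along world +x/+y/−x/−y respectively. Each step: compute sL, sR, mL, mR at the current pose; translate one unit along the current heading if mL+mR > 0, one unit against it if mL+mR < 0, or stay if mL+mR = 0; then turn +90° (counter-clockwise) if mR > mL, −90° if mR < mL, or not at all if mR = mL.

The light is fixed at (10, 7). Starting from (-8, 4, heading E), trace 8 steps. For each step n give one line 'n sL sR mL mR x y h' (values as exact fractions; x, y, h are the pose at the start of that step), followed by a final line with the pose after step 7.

n=0: pose=(-8,4,E); sL=15/64, sR=15/73; mL=-825/9344, mR=15/146; mL+mR=135/9344 → advance +1; mR−mL=1785/9344 → turn +1·90°
n=1: pose=(-7,4,N); sL=60/401, sR=60/197; mL=-18150/78997, mR=30/197; mL+mR=-6120/78997 → advance -1; mR−mL=30180/78997 → turn +1·90°
n=2: pose=(-7,3,W); sL=6/41, sR=30/181; mL=-687/7421, mR=15/181; mL+mR=-72/7421 → advance -1; mR−mL=1302/7421 → turn +1·90°
n=3: pose=(-6,3,S); sL=12/41, sR=60/397; mL=-78/16277, mR=30/397; mL+mR=1152/16277 → advance +1; mR−mL=1308/16277 → turn +1·90°
n=4: pose=(-6,2,E); sL=3/10, sR=3/13; mL=-21/260, mR=3/26; mL+mR=9/260 → advance +1; mR−mL=51/260 → turn +1·90°
n=5: pose=(-5,2,N); sL=20/111, sR=20/51; mL=-190/629, mR=10/51; mL+mR=-200/1887 → advance -1; mR−mL=940/1887 → turn +1·90°
n=6: pose=(-5,1,W); sL=6/37, sR=30/149; mL=-663/5513, mR=15/149; mL+mR=-108/5513 → advance -1; mR−mL=1218/5513 → turn +1·90°
n=7: pose=(-4,1,S); sL=12/37, sR=60/353; mL=-102/13061, mR=30/353; mL+mR=1008/13061 → advance +1; mR−mL=1212/13061 → turn +1·90°

0 15/64 15/73 -825/9344 15/146 -8 4 E
1 60/401 60/197 -18150/78997 30/197 -7 4 N
2 6/41 30/181 -687/7421 15/181 -7 3 W
3 12/41 60/397 -78/16277 30/397 -6 3 S
4 3/10 3/13 -21/260 3/26 -6 2 E
5 20/111 20/51 -190/629 10/51 -5 2 N
6 6/37 30/149 -663/5513 15/149 -5 1 W
7 12/37 60/353 -102/13061 30/353 -4 1 S
final -4 0 E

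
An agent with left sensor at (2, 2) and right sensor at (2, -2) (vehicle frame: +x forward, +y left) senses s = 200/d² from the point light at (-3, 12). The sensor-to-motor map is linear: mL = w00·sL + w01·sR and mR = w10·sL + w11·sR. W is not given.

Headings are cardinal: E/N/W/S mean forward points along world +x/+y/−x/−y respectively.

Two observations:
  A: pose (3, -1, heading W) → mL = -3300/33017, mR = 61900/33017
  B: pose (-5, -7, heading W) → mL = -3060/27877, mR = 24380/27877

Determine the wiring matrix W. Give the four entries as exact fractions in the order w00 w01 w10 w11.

-1 1/2 1/2 1

obs A: pose=(3,-1,W) → sL=200/241, sR=200/137, mL=-3300/33017, mR=61900/33017
obs B: pose=(-5,-7,W) → sL=200/457, sR=40/61, mL=-3060/27877, mR=24380/27877
sensor matrix S = [[200/241, 200/137], [200/457, 40/61]]; det S = -87168000/920414909
solve [mL_A; mL_B] = S·[w00; w01] and [mR_A; mR_B] = S·[w10; w11]:
  w00 = -1, w01 = 1/2, w10 = 1/2, w11 = 1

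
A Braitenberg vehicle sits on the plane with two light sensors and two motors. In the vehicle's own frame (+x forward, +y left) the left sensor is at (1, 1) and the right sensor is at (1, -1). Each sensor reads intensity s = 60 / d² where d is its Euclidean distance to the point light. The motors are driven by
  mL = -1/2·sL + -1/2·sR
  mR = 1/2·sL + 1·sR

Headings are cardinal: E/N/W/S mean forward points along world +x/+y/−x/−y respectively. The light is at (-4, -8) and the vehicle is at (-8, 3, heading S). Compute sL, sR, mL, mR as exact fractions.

left sensor world pos  = (-7, 2); dL² = 109
right sensor world pos = (-9, 2); dR² = 125
sL = 60/109 = 60/109
sR = 60/125 = 12/25
mL = -1/2·sL + -1/2·sR = -1404/2725
mR = 1/2·sL + 1·sR = 2058/2725

60/109 12/25 -1404/2725 2058/2725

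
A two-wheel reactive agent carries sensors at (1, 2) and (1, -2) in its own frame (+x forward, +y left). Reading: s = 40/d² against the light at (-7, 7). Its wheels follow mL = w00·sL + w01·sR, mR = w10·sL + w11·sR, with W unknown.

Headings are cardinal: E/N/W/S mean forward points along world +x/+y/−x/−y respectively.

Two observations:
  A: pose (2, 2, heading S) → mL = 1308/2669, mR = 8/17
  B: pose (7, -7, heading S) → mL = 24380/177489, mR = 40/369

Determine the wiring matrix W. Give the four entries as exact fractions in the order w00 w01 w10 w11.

1 1/2 0 1

obs A: pose=(2,2,S) → sL=40/157, sR=8/17, mL=1308/2669, mR=8/17
obs B: pose=(7,-7,S) → sL=40/481, sR=40/369, mL=24380/177489, mR=40/369
sensor matrix S = [[40/157, 8/17], [40/481, 40/369]]; det S = -5455360/473718141
solve [mL_A; mL_B] = S·[w00; w01] and [mR_A; mR_B] = S·[w10; w11]:
  w00 = 1, w01 = 1/2, w10 = 0, w11 = 1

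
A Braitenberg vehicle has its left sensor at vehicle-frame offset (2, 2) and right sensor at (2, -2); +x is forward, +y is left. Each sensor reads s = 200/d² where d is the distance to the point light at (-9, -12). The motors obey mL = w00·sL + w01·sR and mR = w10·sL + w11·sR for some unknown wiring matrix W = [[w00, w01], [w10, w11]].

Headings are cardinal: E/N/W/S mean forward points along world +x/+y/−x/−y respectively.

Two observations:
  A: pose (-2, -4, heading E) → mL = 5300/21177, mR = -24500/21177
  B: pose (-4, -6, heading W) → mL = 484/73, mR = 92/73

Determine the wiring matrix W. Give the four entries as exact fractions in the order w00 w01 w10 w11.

obs A: pose=(-2,-4,E) → sL=200/181, sR=200/117, mL=5300/21177, mR=-24500/21177
obs B: pose=(-4,-6,W) → sL=8, sR=200/73, mL=484/73, mR=92/73
sensor matrix S = [[200/181, 200/117], [8, 200/73]]; det S = -16460800/1545921
solve [mL_A; mL_B] = S·[w00; w01] and [mR_A; mR_B] = S·[w10; w11]:
  w00 = 1, w01 = -1/2, w10 = 1/2, w11 = -1

1 -1/2 1/2 -1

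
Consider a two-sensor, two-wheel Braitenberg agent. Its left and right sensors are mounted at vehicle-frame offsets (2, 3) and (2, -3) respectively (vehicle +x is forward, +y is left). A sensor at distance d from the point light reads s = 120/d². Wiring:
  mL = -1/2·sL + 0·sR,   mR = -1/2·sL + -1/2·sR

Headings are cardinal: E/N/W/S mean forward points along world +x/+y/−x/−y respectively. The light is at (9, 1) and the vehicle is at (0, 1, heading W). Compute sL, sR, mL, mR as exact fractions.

left sensor world pos  = (-2, -2); dL² = 130
right sensor world pos = (-2, 4); dR² = 130
sL = 120/130 = 12/13
sR = 120/130 = 12/13
mL = -1/2·sL + 0·sR = -6/13
mR = -1/2·sL + -1/2·sR = -12/13

12/13 12/13 -6/13 -12/13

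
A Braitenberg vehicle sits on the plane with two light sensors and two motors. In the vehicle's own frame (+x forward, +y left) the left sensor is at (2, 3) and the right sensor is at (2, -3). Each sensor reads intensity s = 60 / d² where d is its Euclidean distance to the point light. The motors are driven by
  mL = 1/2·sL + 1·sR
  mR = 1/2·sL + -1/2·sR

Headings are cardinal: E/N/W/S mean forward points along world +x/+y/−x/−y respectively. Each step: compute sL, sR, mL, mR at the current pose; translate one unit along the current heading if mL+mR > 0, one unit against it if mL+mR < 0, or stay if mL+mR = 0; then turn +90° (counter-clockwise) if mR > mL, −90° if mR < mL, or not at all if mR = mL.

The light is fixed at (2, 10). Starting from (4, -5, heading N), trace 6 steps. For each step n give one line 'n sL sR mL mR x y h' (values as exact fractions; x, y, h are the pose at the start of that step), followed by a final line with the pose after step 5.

0 6/17 30/97 801/1649 36/1649 4 -5 N
1 60/137 12/61 3474/8357 1008/8357 4 -4 E
2 15/73 15/64 1575/4672 -135/9344 5 -4 S
3 12/65 12/29 954/1885 -216/1885 5 -5 W
4 6/17 30/97 801/1649 36/1649 4 -5 N
5 60/137 12/61 3474/8357 1008/8357 4 -4 E
final 5 -4 S

n=0: pose=(4,-5,N); sL=6/17, sR=30/97; mL=801/1649, mR=36/1649; mL+mR=837/1649 → advance +1; mR−mL=-45/97 → turn -1·90°
n=1: pose=(4,-4,E); sL=60/137, sR=12/61; mL=3474/8357, mR=1008/8357; mL+mR=4482/8357 → advance +1; mR−mL=-18/61 → turn -1·90°
n=2: pose=(5,-4,S); sL=15/73, sR=15/64; mL=1575/4672, mR=-135/9344; mL+mR=3015/9344 → advance +1; mR−mL=-45/128 → turn -1·90°
n=3: pose=(5,-5,W); sL=12/65, sR=12/29; mL=954/1885, mR=-216/1885; mL+mR=738/1885 → advance +1; mR−mL=-18/29 → turn -1·90°
n=4: pose=(4,-5,N); sL=6/17, sR=30/97; mL=801/1649, mR=36/1649; mL+mR=837/1649 → advance +1; mR−mL=-45/97 → turn -1·90°
n=5: pose=(4,-4,E); sL=60/137, sR=12/61; mL=3474/8357, mR=1008/8357; mL+mR=4482/8357 → advance +1; mR−mL=-18/61 → turn -1·90°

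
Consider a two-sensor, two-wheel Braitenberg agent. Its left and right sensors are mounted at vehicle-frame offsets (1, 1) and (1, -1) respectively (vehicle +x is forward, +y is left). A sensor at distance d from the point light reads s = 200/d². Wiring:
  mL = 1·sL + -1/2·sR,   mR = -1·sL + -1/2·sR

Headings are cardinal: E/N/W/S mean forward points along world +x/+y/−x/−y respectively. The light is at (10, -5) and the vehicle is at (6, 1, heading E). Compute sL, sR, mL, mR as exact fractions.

100/29 100/17 250/493 -3150/493

left sensor world pos  = (7, 2); dL² = 58
right sensor world pos = (7, 0); dR² = 34
sL = 200/58 = 100/29
sR = 200/34 = 100/17
mL = 1·sL + -1/2·sR = 250/493
mR = -1·sL + -1/2·sR = -3150/493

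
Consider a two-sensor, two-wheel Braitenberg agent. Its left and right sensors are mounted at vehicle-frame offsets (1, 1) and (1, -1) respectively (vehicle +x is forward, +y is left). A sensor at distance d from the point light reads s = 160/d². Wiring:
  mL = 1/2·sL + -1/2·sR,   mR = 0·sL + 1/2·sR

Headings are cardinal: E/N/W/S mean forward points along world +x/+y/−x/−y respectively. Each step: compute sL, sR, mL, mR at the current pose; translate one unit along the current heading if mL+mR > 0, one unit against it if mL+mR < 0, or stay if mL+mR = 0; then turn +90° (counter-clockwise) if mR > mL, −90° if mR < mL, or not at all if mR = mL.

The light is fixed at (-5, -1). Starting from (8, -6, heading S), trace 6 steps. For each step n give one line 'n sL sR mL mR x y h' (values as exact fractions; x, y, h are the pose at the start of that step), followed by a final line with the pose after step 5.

0 20/29 8/9 -26/261 4/9 8 -6 S
1 160/221 32/49 384/10829 16/49 8 -7 E
2 80/97 16/25 224/2425 8/25 9 -7 N
3 32/41 32/37 -64/1517 16/37 9 -6 W
4 20/29 8/9 -26/261 4/9 8 -6 S
5 160/221 32/49 384/10829 16/49 8 -7 E
final 9 -7 N

n=0: pose=(8,-6,S); sL=20/29, sR=8/9; mL=-26/261, mR=4/9; mL+mR=10/29 → advance +1; mR−mL=142/261 → turn +1·90°
n=1: pose=(8,-7,E); sL=160/221, sR=32/49; mL=384/10829, mR=16/49; mL+mR=80/221 → advance +1; mR−mL=3152/10829 → turn +1·90°
n=2: pose=(9,-7,N); sL=80/97, sR=16/25; mL=224/2425, mR=8/25; mL+mR=40/97 → advance +1; mR−mL=552/2425 → turn +1·90°
n=3: pose=(9,-6,W); sL=32/41, sR=32/37; mL=-64/1517, mR=16/37; mL+mR=16/41 → advance +1; mR−mL=720/1517 → turn +1·90°
n=4: pose=(8,-6,S); sL=20/29, sR=8/9; mL=-26/261, mR=4/9; mL+mR=10/29 → advance +1; mR−mL=142/261 → turn +1·90°
n=5: pose=(8,-7,E); sL=160/221, sR=32/49; mL=384/10829, mR=16/49; mL+mR=80/221 → advance +1; mR−mL=3152/10829 → turn +1·90°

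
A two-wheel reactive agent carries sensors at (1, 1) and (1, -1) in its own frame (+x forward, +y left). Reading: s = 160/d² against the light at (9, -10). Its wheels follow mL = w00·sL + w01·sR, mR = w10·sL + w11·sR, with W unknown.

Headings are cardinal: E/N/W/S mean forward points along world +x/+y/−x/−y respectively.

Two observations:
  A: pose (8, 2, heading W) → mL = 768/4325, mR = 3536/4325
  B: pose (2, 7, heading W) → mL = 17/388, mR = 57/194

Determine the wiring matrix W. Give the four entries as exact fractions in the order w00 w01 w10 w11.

1/2 -1/2 1 -1/2

obs A: pose=(8,2,W) → sL=32/25, sR=160/173, mL=768/4325, mR=3536/4325
obs B: pose=(2,7,W) → sL=1/2, sR=40/97, mL=17/388, mR=57/194
sensor matrix S = [[32/25, 160/173], [1/2, 40/97]]; det S = 5488/83905
solve [mL_A; mL_B] = S·[w00; w01] and [mR_A; mR_B] = S·[w10; w11]:
  w00 = 1/2, w01 = -1/2, w10 = 1, w11 = -1/2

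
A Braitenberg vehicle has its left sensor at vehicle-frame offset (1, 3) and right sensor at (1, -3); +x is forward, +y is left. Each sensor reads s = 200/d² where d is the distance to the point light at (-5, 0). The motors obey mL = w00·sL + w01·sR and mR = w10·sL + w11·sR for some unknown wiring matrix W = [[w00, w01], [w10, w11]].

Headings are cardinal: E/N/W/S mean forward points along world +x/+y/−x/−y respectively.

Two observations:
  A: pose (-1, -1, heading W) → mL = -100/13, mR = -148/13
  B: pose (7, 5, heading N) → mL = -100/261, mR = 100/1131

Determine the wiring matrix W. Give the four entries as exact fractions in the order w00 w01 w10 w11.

0 -1/2 1/2 -1

obs A: pose=(-1,-1,W) → sL=8, sR=200/13, mL=-100/13, mR=-148/13
obs B: pose=(7,5,N) → sL=200/117, sR=200/261, mL=-100/261, mR=100/1131
sensor matrix S = [[8, 200/13], [200/117, 200/261]]; det S = -889600/44109
solve [mL_A; mL_B] = S·[w00; w01] and [mR_A; mR_B] = S·[w10; w11]:
  w00 = 0, w01 = -1/2, w10 = 1/2, w11 = -1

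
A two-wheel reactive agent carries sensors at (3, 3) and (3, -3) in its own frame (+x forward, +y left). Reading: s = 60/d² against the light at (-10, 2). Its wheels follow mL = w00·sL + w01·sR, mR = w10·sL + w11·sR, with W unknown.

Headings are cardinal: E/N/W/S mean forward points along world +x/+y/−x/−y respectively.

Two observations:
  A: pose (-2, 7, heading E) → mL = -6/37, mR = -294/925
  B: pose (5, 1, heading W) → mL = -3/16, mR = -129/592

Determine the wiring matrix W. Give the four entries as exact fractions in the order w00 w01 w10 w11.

obs A: pose=(-2,7,E) → sL=12/37, sR=12/25, mL=-6/37, mR=-294/925
obs B: pose=(5,1,W) → sL=3/8, sR=15/37, mL=-3/16, mR=-129/592
sensor matrix S = [[12/37, 12/25], [3/8, 15/37]]; det S = -3321/68450
solve [mL_A; mL_B] = S·[w00; w01] and [mR_A; mR_B] = S·[w10; w11]:
  w00 = -1/2, w01 = 0, w10 = 1/2, w11 = -1

-1/2 0 1/2 -1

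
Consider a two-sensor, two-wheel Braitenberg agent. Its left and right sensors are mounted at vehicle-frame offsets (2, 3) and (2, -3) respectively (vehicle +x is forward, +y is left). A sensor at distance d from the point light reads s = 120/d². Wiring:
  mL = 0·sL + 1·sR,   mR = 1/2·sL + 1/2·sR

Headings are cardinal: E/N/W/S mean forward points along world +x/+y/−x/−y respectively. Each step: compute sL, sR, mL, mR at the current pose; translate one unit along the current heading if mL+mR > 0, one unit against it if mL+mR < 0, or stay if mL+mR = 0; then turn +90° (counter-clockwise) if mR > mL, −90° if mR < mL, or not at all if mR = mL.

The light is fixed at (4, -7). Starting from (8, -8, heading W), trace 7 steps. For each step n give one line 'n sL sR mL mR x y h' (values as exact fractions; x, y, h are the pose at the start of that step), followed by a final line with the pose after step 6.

n=0: pose=(8,-8,W); sL=6, sR=15; mL=15, mR=21/2; mL+mR=51/2 → advance +1; mR−mL=-9/2 → turn -1·90°
n=1: pose=(7,-8,N); sL=120, sR=120/37; mL=120/37, mR=2280/37; mL+mR=2400/37 → advance +1; mR−mL=2160/37 → turn +1·90°
n=2: pose=(7,-7,W); sL=12, sR=12; mL=12, mR=12; mL+mR=24 → advance +1; mR−mL=0 → turn +0·90°
n=3: pose=(6,-7,W); sL=40/3, sR=40/3; mL=40/3, mR=40/3; mL+mR=80/3 → advance +1; mR−mL=0 → turn +0·90°
n=4: pose=(5,-7,W); sL=12, sR=12; mL=12, mR=12; mL+mR=24 → advance +1; mR−mL=0 → turn +0·90°
n=5: pose=(4,-7,W); sL=120/13, sR=120/13; mL=120/13, mR=120/13; mL+mR=240/13 → advance +1; mR−mL=0 → turn +0·90°
n=6: pose=(3,-7,W); sL=20/3, sR=20/3; mL=20/3, mR=20/3; mL+mR=40/3 → advance +1; mR−mL=0 → turn +0·90°

0 6 15 15 21/2 8 -8 W
1 120 120/37 120/37 2280/37 7 -8 N
2 12 12 12 12 7 -7 W
3 40/3 40/3 40/3 40/3 6 -7 W
4 12 12 12 12 5 -7 W
5 120/13 120/13 120/13 120/13 4 -7 W
6 20/3 20/3 20/3 20/3 3 -7 W
final 2 -7 W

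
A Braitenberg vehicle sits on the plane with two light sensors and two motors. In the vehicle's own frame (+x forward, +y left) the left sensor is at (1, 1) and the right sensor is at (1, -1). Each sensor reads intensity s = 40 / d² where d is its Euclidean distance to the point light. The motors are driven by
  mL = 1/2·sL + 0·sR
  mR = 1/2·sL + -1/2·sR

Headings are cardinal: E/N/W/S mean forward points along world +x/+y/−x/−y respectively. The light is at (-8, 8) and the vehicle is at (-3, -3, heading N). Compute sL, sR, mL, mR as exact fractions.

left sensor world pos  = (-4, -2); dL² = 116
right sensor world pos = (-2, -2); dR² = 136
sL = 40/116 = 10/29
sR = 40/136 = 5/17
mL = 1/2·sL + 0·sR = 5/29
mR = 1/2·sL + -1/2·sR = 25/986

10/29 5/17 5/29 25/986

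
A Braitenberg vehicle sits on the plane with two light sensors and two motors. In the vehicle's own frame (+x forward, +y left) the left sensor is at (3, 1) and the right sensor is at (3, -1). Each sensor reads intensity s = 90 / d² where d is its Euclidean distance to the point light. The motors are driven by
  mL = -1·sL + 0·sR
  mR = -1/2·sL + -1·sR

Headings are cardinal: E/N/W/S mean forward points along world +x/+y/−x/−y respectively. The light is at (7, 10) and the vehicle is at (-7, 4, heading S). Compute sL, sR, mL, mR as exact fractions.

9/25 5/17 -9/25 -403/850

left sensor world pos  = (-6, 1); dL² = 250
right sensor world pos = (-8, 1); dR² = 306
sL = 90/250 = 9/25
sR = 90/306 = 5/17
mL = -1·sL + 0·sR = -9/25
mR = -1/2·sL + -1·sR = -403/850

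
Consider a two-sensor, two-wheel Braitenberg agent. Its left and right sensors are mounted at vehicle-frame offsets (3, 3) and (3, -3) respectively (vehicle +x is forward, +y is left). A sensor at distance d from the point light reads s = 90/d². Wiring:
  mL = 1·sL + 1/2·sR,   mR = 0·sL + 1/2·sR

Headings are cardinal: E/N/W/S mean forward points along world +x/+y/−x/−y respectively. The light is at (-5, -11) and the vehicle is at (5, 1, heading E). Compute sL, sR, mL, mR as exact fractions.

left sensor world pos  = (8, 4); dL² = 394
right sensor world pos = (8, -2); dR² = 250
sL = 90/394 = 45/197
sR = 90/250 = 9/25
mL = 1·sL + 1/2·sR = 4023/9850
mR = 0·sL + 1/2·sR = 9/50

45/197 9/25 4023/9850 9/50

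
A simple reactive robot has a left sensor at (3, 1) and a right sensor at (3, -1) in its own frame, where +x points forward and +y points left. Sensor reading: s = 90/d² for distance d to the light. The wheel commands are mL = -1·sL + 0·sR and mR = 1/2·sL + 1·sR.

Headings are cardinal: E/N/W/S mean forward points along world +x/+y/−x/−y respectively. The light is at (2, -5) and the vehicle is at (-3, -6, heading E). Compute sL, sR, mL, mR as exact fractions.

45/2 45/4 -45/2 45/2

left sensor world pos  = (0, -5); dL² = 4
right sensor world pos = (0, -7); dR² = 8
sL = 90/4 = 45/2
sR = 90/8 = 45/4
mL = -1·sL + 0·sR = -45/2
mR = 1/2·sL + 1·sR = 45/2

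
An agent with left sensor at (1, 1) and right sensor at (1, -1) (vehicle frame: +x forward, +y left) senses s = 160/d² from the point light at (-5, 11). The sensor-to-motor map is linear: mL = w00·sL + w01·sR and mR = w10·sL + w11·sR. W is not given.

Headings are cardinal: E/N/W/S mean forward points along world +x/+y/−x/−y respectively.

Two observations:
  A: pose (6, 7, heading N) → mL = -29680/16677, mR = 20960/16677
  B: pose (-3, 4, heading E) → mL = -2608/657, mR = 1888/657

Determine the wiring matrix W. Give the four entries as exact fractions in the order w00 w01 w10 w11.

obs A: pose=(6,7,N) → sL=160/109, sR=160/153, mL=-29680/16677, mR=20960/16677
obs B: pose=(-3,4,E) → sL=32/9, sR=160/73, mL=-2608/657, mR=1888/657
sensor matrix S = [[160/109, 160/153], [32/9, 160/73]]; det S = -5488640/10956789
solve [mL_A; mL_B] = S·[w00; w01] and [mR_A; mR_B] = S·[w10; w11]:
  w00 = -1/2, w01 = -1, w10 = 1/2, w11 = 1/2

-1/2 -1 1/2 1/2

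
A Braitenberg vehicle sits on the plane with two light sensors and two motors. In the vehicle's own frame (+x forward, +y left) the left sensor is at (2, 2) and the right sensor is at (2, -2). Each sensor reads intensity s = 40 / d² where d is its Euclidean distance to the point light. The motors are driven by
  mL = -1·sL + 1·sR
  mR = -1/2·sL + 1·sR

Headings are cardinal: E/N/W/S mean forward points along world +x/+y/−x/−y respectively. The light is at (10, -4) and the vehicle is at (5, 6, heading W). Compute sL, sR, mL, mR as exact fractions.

40/113 40/193 -3200/21809 660/21809

left sensor world pos  = (3, 4); dL² = 113
right sensor world pos = (3, 8); dR² = 193
sL = 40/113 = 40/113
sR = 40/193 = 40/193
mL = -1·sL + 1·sR = -3200/21809
mR = -1/2·sL + 1·sR = 660/21809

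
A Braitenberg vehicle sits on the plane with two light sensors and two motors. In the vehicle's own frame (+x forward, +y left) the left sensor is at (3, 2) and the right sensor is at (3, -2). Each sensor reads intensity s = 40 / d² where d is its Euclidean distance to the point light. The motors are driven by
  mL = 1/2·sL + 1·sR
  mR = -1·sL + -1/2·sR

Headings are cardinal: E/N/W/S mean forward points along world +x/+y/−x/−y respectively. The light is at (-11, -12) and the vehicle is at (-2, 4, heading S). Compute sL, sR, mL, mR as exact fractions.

left sensor world pos  = (0, 1); dL² = 290
right sensor world pos = (-4, 1); dR² = 218
sL = 40/290 = 4/29
sR = 40/218 = 20/109
mL = 1/2·sL + 1·sR = 798/3161
mR = -1·sL + -1/2·sR = -726/3161

4/29 20/109 798/3161 -726/3161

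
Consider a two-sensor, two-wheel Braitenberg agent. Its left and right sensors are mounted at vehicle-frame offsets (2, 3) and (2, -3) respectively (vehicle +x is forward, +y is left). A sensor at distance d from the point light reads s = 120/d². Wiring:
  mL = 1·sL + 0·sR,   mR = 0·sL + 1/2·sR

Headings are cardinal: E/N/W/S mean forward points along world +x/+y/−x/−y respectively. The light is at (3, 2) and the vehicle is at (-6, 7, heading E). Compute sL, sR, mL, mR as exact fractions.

left sensor world pos  = (-4, 10); dL² = 113
right sensor world pos = (-4, 4); dR² = 53
sL = 120/113 = 120/113
sR = 120/53 = 120/53
mL = 1·sL + 0·sR = 120/113
mR = 0·sL + 1/2·sR = 60/53

120/113 120/53 120/113 60/53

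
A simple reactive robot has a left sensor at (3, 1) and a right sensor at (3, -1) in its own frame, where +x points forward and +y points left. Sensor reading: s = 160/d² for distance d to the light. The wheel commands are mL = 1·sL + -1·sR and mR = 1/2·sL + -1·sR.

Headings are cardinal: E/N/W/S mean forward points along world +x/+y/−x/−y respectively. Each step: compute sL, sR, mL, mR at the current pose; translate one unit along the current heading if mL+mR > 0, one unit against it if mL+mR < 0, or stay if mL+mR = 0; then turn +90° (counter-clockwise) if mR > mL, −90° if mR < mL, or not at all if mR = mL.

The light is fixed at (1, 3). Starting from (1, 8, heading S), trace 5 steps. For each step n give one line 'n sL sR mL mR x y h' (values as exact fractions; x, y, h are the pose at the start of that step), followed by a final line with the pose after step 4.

0 32 32 0 -16 1 8 S
1 80/17 80/29 960/493 -200/493 1 9 W
2 32/17 160/81 -128/1377 -1424/1377 0 9 N
3 4 8 -4 -6 0 8 E
4 32 160/13 256/13 48/13 -1 8 S
final -1 7 W

n=0: pose=(1,8,S); sL=32, sR=32; mL=0, mR=-16; mL+mR=-16 → advance -1; mR−mL=-16 → turn -1·90°
n=1: pose=(1,9,W); sL=80/17, sR=80/29; mL=960/493, mR=-200/493; mL+mR=760/493 → advance +1; mR−mL=-40/17 → turn -1·90°
n=2: pose=(0,9,N); sL=32/17, sR=160/81; mL=-128/1377, mR=-1424/1377; mL+mR=-1552/1377 → advance -1; mR−mL=-16/17 → turn -1·90°
n=3: pose=(0,8,E); sL=4, sR=8; mL=-4, mR=-6; mL+mR=-10 → advance -1; mR−mL=-2 → turn -1·90°
n=4: pose=(-1,8,S); sL=32, sR=160/13; mL=256/13, mR=48/13; mL+mR=304/13 → advance +1; mR−mL=-16 → turn -1·90°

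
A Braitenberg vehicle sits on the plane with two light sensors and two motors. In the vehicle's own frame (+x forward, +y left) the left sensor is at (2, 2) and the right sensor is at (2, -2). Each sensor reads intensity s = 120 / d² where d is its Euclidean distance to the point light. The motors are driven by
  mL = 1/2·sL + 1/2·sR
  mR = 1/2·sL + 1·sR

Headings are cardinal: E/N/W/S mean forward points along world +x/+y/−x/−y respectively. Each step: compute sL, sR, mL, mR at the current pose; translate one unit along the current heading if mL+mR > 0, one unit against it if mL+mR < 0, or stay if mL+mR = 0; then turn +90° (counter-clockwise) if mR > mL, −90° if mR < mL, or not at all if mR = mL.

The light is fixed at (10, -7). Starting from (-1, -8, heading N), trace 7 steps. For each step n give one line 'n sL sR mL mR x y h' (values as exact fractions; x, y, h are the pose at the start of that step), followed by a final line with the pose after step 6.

0 12/17 60/41 756/697 1266/697 -1 -8 N
1 120/173 120/173 120/173 180/173 -1 -7 W
2 15/13 3/5 57/65 153/130 -2 -7 S
3 120/101 120/109 12600/11009 18660/11009 -2 -8 E
4 12/17 60/41 756/697 1266/697 -1 -8 N
5 120/173 120/173 120/173 180/173 -1 -7 W
6 15/13 3/5 57/65 153/130 -2 -7 S
final -2 -8 E

n=0: pose=(-1,-8,N); sL=12/17, sR=60/41; mL=756/697, mR=1266/697; mL+mR=2022/697 → advance +1; mR−mL=30/41 → turn +1·90°
n=1: pose=(-1,-7,W); sL=120/173, sR=120/173; mL=120/173, mR=180/173; mL+mR=300/173 → advance +1; mR−mL=60/173 → turn +1·90°
n=2: pose=(-2,-7,S); sL=15/13, sR=3/5; mL=57/65, mR=153/130; mL+mR=267/130 → advance +1; mR−mL=3/10 → turn +1·90°
n=3: pose=(-2,-8,E); sL=120/101, sR=120/109; mL=12600/11009, mR=18660/11009; mL+mR=31260/11009 → advance +1; mR−mL=60/109 → turn +1·90°
n=4: pose=(-1,-8,N); sL=12/17, sR=60/41; mL=756/697, mR=1266/697; mL+mR=2022/697 → advance +1; mR−mL=30/41 → turn +1·90°
n=5: pose=(-1,-7,W); sL=120/173, sR=120/173; mL=120/173, mR=180/173; mL+mR=300/173 → advance +1; mR−mL=60/173 → turn +1·90°
n=6: pose=(-2,-7,S); sL=15/13, sR=3/5; mL=57/65, mR=153/130; mL+mR=267/130 → advance +1; mR−mL=3/10 → turn +1·90°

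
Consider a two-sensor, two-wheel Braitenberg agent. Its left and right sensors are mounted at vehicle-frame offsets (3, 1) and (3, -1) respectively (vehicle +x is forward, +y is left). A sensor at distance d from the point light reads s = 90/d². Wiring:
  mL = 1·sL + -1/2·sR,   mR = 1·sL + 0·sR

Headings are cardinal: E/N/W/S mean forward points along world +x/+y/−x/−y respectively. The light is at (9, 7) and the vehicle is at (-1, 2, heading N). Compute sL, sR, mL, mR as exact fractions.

left sensor world pos  = (-2, 5); dL² = 125
right sensor world pos = (0, 5); dR² = 85
sL = 90/125 = 18/25
sR = 90/85 = 18/17
mL = 1·sL + -1/2·sR = 81/425
mR = 1·sL + 0·sR = 18/25

18/25 18/17 81/425 18/25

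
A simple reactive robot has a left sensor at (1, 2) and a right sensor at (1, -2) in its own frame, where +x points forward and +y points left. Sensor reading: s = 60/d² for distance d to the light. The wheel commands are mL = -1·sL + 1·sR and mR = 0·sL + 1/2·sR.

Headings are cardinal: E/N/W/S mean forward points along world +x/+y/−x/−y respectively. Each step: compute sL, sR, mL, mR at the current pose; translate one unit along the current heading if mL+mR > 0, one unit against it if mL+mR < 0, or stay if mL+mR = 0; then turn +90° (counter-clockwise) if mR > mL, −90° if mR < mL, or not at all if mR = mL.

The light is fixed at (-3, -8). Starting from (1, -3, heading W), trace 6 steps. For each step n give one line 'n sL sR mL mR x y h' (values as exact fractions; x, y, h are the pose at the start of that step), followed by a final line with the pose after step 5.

n=0: pose=(1,-3,W); sL=10/3, sR=30/29; mL=-200/87, mR=15/29; mL+mR=-155/87 → advance -1; mR−mL=245/87 → turn +1·90°
n=1: pose=(2,-3,S); sL=12/13, sR=12/5; mL=96/65, mR=6/5; mL+mR=174/65 → advance +1; mR−mL=-18/65 → turn -1·90°
n=2: pose=(2,-4,W); sL=3, sR=15/13; mL=-24/13, mR=15/26; mL+mR=-33/26 → advance -1; mR−mL=63/26 → turn +1·90°
n=3: pose=(3,-4,S); sL=60/73, sR=12/5; mL=576/365, mR=6/5; mL+mR=1014/365 → advance +1; mR−mL=-138/365 → turn -1·90°
n=4: pose=(3,-5,W); sL=30/13, sR=6/5; mL=-72/65, mR=3/5; mL+mR=-33/65 → advance -1; mR−mL=111/65 → turn +1·90°
n=5: pose=(4,-5,S); sL=12/17, sR=60/29; mL=672/493, mR=30/29; mL+mR=1182/493 → advance +1; mR−mL=-162/493 → turn -1·90°

0 10/3 30/29 -200/87 15/29 1 -3 W
1 12/13 12/5 96/65 6/5 2 -3 S
2 3 15/13 -24/13 15/26 2 -4 W
3 60/73 12/5 576/365 6/5 3 -4 S
4 30/13 6/5 -72/65 3/5 3 -5 W
5 12/17 60/29 672/493 30/29 4 -5 S
final 4 -6 W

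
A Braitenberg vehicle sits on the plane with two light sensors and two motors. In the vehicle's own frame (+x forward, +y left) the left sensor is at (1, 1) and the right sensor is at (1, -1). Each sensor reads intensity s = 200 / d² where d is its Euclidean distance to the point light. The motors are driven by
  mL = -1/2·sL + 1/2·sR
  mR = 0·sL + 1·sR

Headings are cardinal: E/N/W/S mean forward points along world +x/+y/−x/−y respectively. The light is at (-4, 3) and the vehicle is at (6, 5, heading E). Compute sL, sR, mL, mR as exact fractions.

20/13 100/61 40/793 100/61

left sensor world pos  = (7, 6); dL² = 130
right sensor world pos = (7, 4); dR² = 122
sL = 200/130 = 20/13
sR = 200/122 = 100/61
mL = -1/2·sL + 1/2·sR = 40/793
mR = 0·sL + 1·sR = 100/61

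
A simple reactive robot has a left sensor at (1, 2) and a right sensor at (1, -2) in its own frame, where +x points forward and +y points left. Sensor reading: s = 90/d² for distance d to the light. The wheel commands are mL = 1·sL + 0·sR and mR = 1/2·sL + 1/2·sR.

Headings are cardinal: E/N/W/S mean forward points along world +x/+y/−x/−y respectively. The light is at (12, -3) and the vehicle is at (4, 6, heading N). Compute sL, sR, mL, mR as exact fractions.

left sensor world pos  = (2, 7); dL² = 200
right sensor world pos = (6, 7); dR² = 136
sL = 90/200 = 9/20
sR = 90/136 = 45/68
mL = 1·sL + 0·sR = 9/20
mR = 1/2·sL + 1/2·sR = 189/340

9/20 45/68 9/20 189/340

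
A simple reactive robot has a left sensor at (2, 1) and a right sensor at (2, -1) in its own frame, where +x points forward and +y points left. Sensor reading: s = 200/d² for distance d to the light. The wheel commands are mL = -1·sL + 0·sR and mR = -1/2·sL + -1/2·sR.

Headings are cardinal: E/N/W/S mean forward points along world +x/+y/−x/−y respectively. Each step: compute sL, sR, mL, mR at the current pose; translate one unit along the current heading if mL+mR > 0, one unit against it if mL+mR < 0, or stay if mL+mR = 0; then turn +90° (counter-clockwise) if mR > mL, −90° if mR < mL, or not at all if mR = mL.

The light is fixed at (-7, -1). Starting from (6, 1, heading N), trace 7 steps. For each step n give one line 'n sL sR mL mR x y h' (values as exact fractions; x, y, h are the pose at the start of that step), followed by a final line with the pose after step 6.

n=0: pose=(6,1,N); sL=5/4, sR=50/53; mL=-5/4, mR=-465/424; mL+mR=-995/424 → advance -1; mR−mL=65/424 → turn +1·90°
n=1: pose=(6,0,W); sL=200/121, sR=8/5; mL=-200/121, mR=-984/605; mL+mR=-1984/605 → advance -1; mR−mL=16/605 → turn +1·90°
n=2: pose=(7,0,S); sL=100/113, sR=20/17; mL=-100/113, mR=-1980/1921; mL+mR=-3680/1921 → advance -1; mR−mL=-280/1921 → turn -1·90°
n=3: pose=(7,1,W); sL=40/29, sR=200/153; mL=-40/29, mR=-5960/4437; mL+mR=-12080/4437 → advance -1; mR−mL=160/4437 → turn +1·90°
n=4: pose=(8,1,S); sL=25/32, sR=50/49; mL=-25/32, mR=-2825/3136; mL+mR=-5275/3136 → advance -1; mR−mL=-375/3136 → turn -1·90°
n=5: pose=(8,2,W); sL=200/173, sR=40/37; mL=-200/173, mR=-7160/6401; mL+mR=-14560/6401 → advance -1; mR−mL=240/6401 → turn +1·90°
n=6: pose=(9,2,S); sL=20/29, sR=100/113; mL=-20/29, mR=-2580/3277; mL+mR=-4840/3277 → advance -1; mR−mL=-320/3277 → turn -1·90°

0 5/4 50/53 -5/4 -465/424 6 1 N
1 200/121 8/5 -200/121 -984/605 6 0 W
2 100/113 20/17 -100/113 -1980/1921 7 0 S
3 40/29 200/153 -40/29 -5960/4437 7 1 W
4 25/32 50/49 -25/32 -2825/3136 8 1 S
5 200/173 40/37 -200/173 -7160/6401 8 2 W
6 20/29 100/113 -20/29 -2580/3277 9 2 S
final 9 3 W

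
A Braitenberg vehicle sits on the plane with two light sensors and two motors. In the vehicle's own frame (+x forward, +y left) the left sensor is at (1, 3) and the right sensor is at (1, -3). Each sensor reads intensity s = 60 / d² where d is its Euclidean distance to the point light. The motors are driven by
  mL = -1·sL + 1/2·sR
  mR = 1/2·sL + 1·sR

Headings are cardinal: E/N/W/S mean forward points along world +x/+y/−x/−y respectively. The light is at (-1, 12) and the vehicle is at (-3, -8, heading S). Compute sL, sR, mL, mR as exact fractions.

left sensor world pos  = (0, -9); dL² = 442
right sensor world pos = (-6, -9); dR² = 466
sL = 60/442 = 30/221
sR = 60/466 = 30/233
mL = -1·sL + 1/2·sR = -3675/51493
mR = 1/2·sL + 1·sR = 10125/51493

30/221 30/233 -3675/51493 10125/51493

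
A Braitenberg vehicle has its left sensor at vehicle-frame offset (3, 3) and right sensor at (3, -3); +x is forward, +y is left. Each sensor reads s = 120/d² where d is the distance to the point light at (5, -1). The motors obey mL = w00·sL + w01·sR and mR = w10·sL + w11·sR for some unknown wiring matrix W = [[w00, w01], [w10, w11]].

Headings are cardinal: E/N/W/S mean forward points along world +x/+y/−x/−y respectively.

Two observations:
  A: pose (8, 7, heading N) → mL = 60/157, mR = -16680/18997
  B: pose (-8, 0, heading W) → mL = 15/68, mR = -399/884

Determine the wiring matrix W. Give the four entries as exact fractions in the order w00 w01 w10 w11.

0 1/2 -1/2 -1/2

obs A: pose=(8,7,N) → sL=120/121, sR=120/157, mL=60/157, mR=-16680/18997
obs B: pose=(-8,0,W) → sL=6/13, sR=15/34, mL=15/68, mR=-399/884
sensor matrix S = [[120/121, 120/157], [6/13, 15/34]]; det S = 355860/4198337
solve [mL_A; mL_B] = S·[w00; w01] and [mR_A; mR_B] = S·[w10; w11]:
  w00 = 0, w01 = 1/2, w10 = -1/2, w11 = -1/2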